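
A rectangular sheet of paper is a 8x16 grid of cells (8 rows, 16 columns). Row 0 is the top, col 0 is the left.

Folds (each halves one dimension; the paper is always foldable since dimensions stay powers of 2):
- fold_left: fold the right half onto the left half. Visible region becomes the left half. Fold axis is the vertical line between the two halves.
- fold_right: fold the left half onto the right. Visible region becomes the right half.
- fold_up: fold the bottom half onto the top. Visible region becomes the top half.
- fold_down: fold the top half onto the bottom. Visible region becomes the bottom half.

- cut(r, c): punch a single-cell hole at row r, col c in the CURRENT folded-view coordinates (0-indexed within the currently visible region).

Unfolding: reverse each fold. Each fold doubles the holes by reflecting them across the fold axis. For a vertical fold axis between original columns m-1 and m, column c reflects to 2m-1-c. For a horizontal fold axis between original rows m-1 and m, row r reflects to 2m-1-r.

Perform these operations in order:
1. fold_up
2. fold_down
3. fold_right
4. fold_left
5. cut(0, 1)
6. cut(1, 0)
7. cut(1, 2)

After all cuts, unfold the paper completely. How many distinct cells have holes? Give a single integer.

Op 1 fold_up: fold axis h@4; visible region now rows[0,4) x cols[0,16) = 4x16
Op 2 fold_down: fold axis h@2; visible region now rows[2,4) x cols[0,16) = 2x16
Op 3 fold_right: fold axis v@8; visible region now rows[2,4) x cols[8,16) = 2x8
Op 4 fold_left: fold axis v@12; visible region now rows[2,4) x cols[8,12) = 2x4
Op 5 cut(0, 1): punch at orig (2,9); cuts so far [(2, 9)]; region rows[2,4) x cols[8,12) = 2x4
Op 6 cut(1, 0): punch at orig (3,8); cuts so far [(2, 9), (3, 8)]; region rows[2,4) x cols[8,12) = 2x4
Op 7 cut(1, 2): punch at orig (3,10); cuts so far [(2, 9), (3, 8), (3, 10)]; region rows[2,4) x cols[8,12) = 2x4
Unfold 1 (reflect across v@12): 6 holes -> [(2, 9), (2, 14), (3, 8), (3, 10), (3, 13), (3, 15)]
Unfold 2 (reflect across v@8): 12 holes -> [(2, 1), (2, 6), (2, 9), (2, 14), (3, 0), (3, 2), (3, 5), (3, 7), (3, 8), (3, 10), (3, 13), (3, 15)]
Unfold 3 (reflect across h@2): 24 holes -> [(0, 0), (0, 2), (0, 5), (0, 7), (0, 8), (0, 10), (0, 13), (0, 15), (1, 1), (1, 6), (1, 9), (1, 14), (2, 1), (2, 6), (2, 9), (2, 14), (3, 0), (3, 2), (3, 5), (3, 7), (3, 8), (3, 10), (3, 13), (3, 15)]
Unfold 4 (reflect across h@4): 48 holes -> [(0, 0), (0, 2), (0, 5), (0, 7), (0, 8), (0, 10), (0, 13), (0, 15), (1, 1), (1, 6), (1, 9), (1, 14), (2, 1), (2, 6), (2, 9), (2, 14), (3, 0), (3, 2), (3, 5), (3, 7), (3, 8), (3, 10), (3, 13), (3, 15), (4, 0), (4, 2), (4, 5), (4, 7), (4, 8), (4, 10), (4, 13), (4, 15), (5, 1), (5, 6), (5, 9), (5, 14), (6, 1), (6, 6), (6, 9), (6, 14), (7, 0), (7, 2), (7, 5), (7, 7), (7, 8), (7, 10), (7, 13), (7, 15)]

Answer: 48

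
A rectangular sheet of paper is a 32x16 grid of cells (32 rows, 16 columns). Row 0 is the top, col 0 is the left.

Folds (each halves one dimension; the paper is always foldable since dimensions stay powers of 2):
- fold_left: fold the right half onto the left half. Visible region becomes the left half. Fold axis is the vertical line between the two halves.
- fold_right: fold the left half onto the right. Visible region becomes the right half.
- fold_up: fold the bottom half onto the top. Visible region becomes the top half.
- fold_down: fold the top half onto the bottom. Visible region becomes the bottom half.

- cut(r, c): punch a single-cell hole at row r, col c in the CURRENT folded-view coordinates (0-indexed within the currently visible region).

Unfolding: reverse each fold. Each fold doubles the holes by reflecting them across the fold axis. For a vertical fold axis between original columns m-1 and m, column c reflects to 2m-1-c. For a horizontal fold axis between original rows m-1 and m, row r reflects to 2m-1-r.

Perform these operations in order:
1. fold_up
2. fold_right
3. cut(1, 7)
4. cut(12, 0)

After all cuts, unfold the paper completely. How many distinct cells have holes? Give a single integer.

Op 1 fold_up: fold axis h@16; visible region now rows[0,16) x cols[0,16) = 16x16
Op 2 fold_right: fold axis v@8; visible region now rows[0,16) x cols[8,16) = 16x8
Op 3 cut(1, 7): punch at orig (1,15); cuts so far [(1, 15)]; region rows[0,16) x cols[8,16) = 16x8
Op 4 cut(12, 0): punch at orig (12,8); cuts so far [(1, 15), (12, 8)]; region rows[0,16) x cols[8,16) = 16x8
Unfold 1 (reflect across v@8): 4 holes -> [(1, 0), (1, 15), (12, 7), (12, 8)]
Unfold 2 (reflect across h@16): 8 holes -> [(1, 0), (1, 15), (12, 7), (12, 8), (19, 7), (19, 8), (30, 0), (30, 15)]

Answer: 8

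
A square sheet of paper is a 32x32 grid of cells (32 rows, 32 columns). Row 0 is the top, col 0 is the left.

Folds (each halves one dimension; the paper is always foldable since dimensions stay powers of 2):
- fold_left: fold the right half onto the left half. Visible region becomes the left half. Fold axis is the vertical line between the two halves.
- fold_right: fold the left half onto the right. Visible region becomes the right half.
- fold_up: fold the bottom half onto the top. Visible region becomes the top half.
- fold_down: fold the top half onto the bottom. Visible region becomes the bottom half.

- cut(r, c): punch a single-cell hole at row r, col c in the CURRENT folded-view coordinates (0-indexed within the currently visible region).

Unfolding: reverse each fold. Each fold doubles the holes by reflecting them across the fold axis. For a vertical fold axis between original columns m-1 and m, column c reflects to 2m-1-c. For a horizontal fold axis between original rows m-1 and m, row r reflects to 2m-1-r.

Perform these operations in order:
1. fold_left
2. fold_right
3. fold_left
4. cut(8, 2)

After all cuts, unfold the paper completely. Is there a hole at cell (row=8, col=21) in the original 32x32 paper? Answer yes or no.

Op 1 fold_left: fold axis v@16; visible region now rows[0,32) x cols[0,16) = 32x16
Op 2 fold_right: fold axis v@8; visible region now rows[0,32) x cols[8,16) = 32x8
Op 3 fold_left: fold axis v@12; visible region now rows[0,32) x cols[8,12) = 32x4
Op 4 cut(8, 2): punch at orig (8,10); cuts so far [(8, 10)]; region rows[0,32) x cols[8,12) = 32x4
Unfold 1 (reflect across v@12): 2 holes -> [(8, 10), (8, 13)]
Unfold 2 (reflect across v@8): 4 holes -> [(8, 2), (8, 5), (8, 10), (8, 13)]
Unfold 3 (reflect across v@16): 8 holes -> [(8, 2), (8, 5), (8, 10), (8, 13), (8, 18), (8, 21), (8, 26), (8, 29)]
Holes: [(8, 2), (8, 5), (8, 10), (8, 13), (8, 18), (8, 21), (8, 26), (8, 29)]

Answer: yes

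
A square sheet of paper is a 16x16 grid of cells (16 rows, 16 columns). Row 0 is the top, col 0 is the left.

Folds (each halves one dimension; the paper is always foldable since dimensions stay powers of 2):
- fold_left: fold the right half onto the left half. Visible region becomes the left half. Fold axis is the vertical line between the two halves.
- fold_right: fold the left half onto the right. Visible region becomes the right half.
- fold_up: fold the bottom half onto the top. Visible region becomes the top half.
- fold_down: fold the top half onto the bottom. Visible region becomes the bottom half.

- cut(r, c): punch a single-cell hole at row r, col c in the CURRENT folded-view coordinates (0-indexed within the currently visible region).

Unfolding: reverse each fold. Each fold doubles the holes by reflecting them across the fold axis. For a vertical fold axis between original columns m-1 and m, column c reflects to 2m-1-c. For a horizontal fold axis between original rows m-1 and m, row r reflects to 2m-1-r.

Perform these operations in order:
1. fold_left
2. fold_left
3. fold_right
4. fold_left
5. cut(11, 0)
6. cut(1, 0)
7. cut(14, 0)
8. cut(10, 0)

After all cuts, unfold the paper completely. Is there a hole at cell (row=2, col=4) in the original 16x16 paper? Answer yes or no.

Answer: no

Derivation:
Op 1 fold_left: fold axis v@8; visible region now rows[0,16) x cols[0,8) = 16x8
Op 2 fold_left: fold axis v@4; visible region now rows[0,16) x cols[0,4) = 16x4
Op 3 fold_right: fold axis v@2; visible region now rows[0,16) x cols[2,4) = 16x2
Op 4 fold_left: fold axis v@3; visible region now rows[0,16) x cols[2,3) = 16x1
Op 5 cut(11, 0): punch at orig (11,2); cuts so far [(11, 2)]; region rows[0,16) x cols[2,3) = 16x1
Op 6 cut(1, 0): punch at orig (1,2); cuts so far [(1, 2), (11, 2)]; region rows[0,16) x cols[2,3) = 16x1
Op 7 cut(14, 0): punch at orig (14,2); cuts so far [(1, 2), (11, 2), (14, 2)]; region rows[0,16) x cols[2,3) = 16x1
Op 8 cut(10, 0): punch at orig (10,2); cuts so far [(1, 2), (10, 2), (11, 2), (14, 2)]; region rows[0,16) x cols[2,3) = 16x1
Unfold 1 (reflect across v@3): 8 holes -> [(1, 2), (1, 3), (10, 2), (10, 3), (11, 2), (11, 3), (14, 2), (14, 3)]
Unfold 2 (reflect across v@2): 16 holes -> [(1, 0), (1, 1), (1, 2), (1, 3), (10, 0), (10, 1), (10, 2), (10, 3), (11, 0), (11, 1), (11, 2), (11, 3), (14, 0), (14, 1), (14, 2), (14, 3)]
Unfold 3 (reflect across v@4): 32 holes -> [(1, 0), (1, 1), (1, 2), (1, 3), (1, 4), (1, 5), (1, 6), (1, 7), (10, 0), (10, 1), (10, 2), (10, 3), (10, 4), (10, 5), (10, 6), (10, 7), (11, 0), (11, 1), (11, 2), (11, 3), (11, 4), (11, 5), (11, 6), (11, 7), (14, 0), (14, 1), (14, 2), (14, 3), (14, 4), (14, 5), (14, 6), (14, 7)]
Unfold 4 (reflect across v@8): 64 holes -> [(1, 0), (1, 1), (1, 2), (1, 3), (1, 4), (1, 5), (1, 6), (1, 7), (1, 8), (1, 9), (1, 10), (1, 11), (1, 12), (1, 13), (1, 14), (1, 15), (10, 0), (10, 1), (10, 2), (10, 3), (10, 4), (10, 5), (10, 6), (10, 7), (10, 8), (10, 9), (10, 10), (10, 11), (10, 12), (10, 13), (10, 14), (10, 15), (11, 0), (11, 1), (11, 2), (11, 3), (11, 4), (11, 5), (11, 6), (11, 7), (11, 8), (11, 9), (11, 10), (11, 11), (11, 12), (11, 13), (11, 14), (11, 15), (14, 0), (14, 1), (14, 2), (14, 3), (14, 4), (14, 5), (14, 6), (14, 7), (14, 8), (14, 9), (14, 10), (14, 11), (14, 12), (14, 13), (14, 14), (14, 15)]
Holes: [(1, 0), (1, 1), (1, 2), (1, 3), (1, 4), (1, 5), (1, 6), (1, 7), (1, 8), (1, 9), (1, 10), (1, 11), (1, 12), (1, 13), (1, 14), (1, 15), (10, 0), (10, 1), (10, 2), (10, 3), (10, 4), (10, 5), (10, 6), (10, 7), (10, 8), (10, 9), (10, 10), (10, 11), (10, 12), (10, 13), (10, 14), (10, 15), (11, 0), (11, 1), (11, 2), (11, 3), (11, 4), (11, 5), (11, 6), (11, 7), (11, 8), (11, 9), (11, 10), (11, 11), (11, 12), (11, 13), (11, 14), (11, 15), (14, 0), (14, 1), (14, 2), (14, 3), (14, 4), (14, 5), (14, 6), (14, 7), (14, 8), (14, 9), (14, 10), (14, 11), (14, 12), (14, 13), (14, 14), (14, 15)]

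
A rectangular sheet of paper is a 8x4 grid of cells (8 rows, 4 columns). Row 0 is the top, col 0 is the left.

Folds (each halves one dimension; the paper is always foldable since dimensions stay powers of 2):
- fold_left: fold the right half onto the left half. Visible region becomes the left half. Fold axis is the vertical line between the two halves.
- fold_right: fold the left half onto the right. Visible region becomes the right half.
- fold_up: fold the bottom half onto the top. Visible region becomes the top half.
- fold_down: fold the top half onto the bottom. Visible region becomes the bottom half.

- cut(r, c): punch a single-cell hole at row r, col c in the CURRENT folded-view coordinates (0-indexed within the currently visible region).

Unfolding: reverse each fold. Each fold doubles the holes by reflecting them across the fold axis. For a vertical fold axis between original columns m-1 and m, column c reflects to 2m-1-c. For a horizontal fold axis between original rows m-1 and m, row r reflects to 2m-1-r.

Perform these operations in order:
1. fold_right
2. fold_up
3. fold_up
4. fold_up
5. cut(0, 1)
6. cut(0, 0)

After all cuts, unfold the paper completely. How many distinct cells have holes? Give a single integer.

Answer: 32

Derivation:
Op 1 fold_right: fold axis v@2; visible region now rows[0,8) x cols[2,4) = 8x2
Op 2 fold_up: fold axis h@4; visible region now rows[0,4) x cols[2,4) = 4x2
Op 3 fold_up: fold axis h@2; visible region now rows[0,2) x cols[2,4) = 2x2
Op 4 fold_up: fold axis h@1; visible region now rows[0,1) x cols[2,4) = 1x2
Op 5 cut(0, 1): punch at orig (0,3); cuts so far [(0, 3)]; region rows[0,1) x cols[2,4) = 1x2
Op 6 cut(0, 0): punch at orig (0,2); cuts so far [(0, 2), (0, 3)]; region rows[0,1) x cols[2,4) = 1x2
Unfold 1 (reflect across h@1): 4 holes -> [(0, 2), (0, 3), (1, 2), (1, 3)]
Unfold 2 (reflect across h@2): 8 holes -> [(0, 2), (0, 3), (1, 2), (1, 3), (2, 2), (2, 3), (3, 2), (3, 3)]
Unfold 3 (reflect across h@4): 16 holes -> [(0, 2), (0, 3), (1, 2), (1, 3), (2, 2), (2, 3), (3, 2), (3, 3), (4, 2), (4, 3), (5, 2), (5, 3), (6, 2), (6, 3), (7, 2), (7, 3)]
Unfold 4 (reflect across v@2): 32 holes -> [(0, 0), (0, 1), (0, 2), (0, 3), (1, 0), (1, 1), (1, 2), (1, 3), (2, 0), (2, 1), (2, 2), (2, 3), (3, 0), (3, 1), (3, 2), (3, 3), (4, 0), (4, 1), (4, 2), (4, 3), (5, 0), (5, 1), (5, 2), (5, 3), (6, 0), (6, 1), (6, 2), (6, 3), (7, 0), (7, 1), (7, 2), (7, 3)]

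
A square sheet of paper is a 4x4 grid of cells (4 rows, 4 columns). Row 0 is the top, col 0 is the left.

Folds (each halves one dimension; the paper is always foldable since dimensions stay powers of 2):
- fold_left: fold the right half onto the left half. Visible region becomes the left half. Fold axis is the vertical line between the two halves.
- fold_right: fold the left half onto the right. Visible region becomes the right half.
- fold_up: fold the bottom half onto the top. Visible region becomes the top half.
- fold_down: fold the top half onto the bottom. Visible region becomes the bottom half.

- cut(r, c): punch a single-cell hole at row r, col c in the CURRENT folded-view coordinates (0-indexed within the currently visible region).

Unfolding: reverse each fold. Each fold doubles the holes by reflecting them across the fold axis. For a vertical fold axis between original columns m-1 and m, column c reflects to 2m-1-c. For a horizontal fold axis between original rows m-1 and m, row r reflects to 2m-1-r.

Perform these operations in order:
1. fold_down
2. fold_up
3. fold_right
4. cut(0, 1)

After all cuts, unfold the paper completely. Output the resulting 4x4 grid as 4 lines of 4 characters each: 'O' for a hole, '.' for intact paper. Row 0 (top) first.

Answer: O..O
O..O
O..O
O..O

Derivation:
Op 1 fold_down: fold axis h@2; visible region now rows[2,4) x cols[0,4) = 2x4
Op 2 fold_up: fold axis h@3; visible region now rows[2,3) x cols[0,4) = 1x4
Op 3 fold_right: fold axis v@2; visible region now rows[2,3) x cols[2,4) = 1x2
Op 4 cut(0, 1): punch at orig (2,3); cuts so far [(2, 3)]; region rows[2,3) x cols[2,4) = 1x2
Unfold 1 (reflect across v@2): 2 holes -> [(2, 0), (2, 3)]
Unfold 2 (reflect across h@3): 4 holes -> [(2, 0), (2, 3), (3, 0), (3, 3)]
Unfold 3 (reflect across h@2): 8 holes -> [(0, 0), (0, 3), (1, 0), (1, 3), (2, 0), (2, 3), (3, 0), (3, 3)]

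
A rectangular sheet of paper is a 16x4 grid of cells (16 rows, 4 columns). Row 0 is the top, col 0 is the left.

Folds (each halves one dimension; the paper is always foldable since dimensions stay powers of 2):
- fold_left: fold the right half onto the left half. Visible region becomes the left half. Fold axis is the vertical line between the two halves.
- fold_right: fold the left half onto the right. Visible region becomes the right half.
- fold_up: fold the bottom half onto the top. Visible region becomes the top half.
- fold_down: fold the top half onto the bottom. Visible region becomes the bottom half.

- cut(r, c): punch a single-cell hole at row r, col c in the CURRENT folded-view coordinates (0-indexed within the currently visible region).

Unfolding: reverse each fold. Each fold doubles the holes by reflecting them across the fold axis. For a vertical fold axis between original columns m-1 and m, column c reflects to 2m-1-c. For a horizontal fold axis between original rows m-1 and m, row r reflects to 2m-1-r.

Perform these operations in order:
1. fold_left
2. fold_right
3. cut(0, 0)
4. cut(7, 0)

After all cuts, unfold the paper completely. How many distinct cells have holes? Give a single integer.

Op 1 fold_left: fold axis v@2; visible region now rows[0,16) x cols[0,2) = 16x2
Op 2 fold_right: fold axis v@1; visible region now rows[0,16) x cols[1,2) = 16x1
Op 3 cut(0, 0): punch at orig (0,1); cuts so far [(0, 1)]; region rows[0,16) x cols[1,2) = 16x1
Op 4 cut(7, 0): punch at orig (7,1); cuts so far [(0, 1), (7, 1)]; region rows[0,16) x cols[1,2) = 16x1
Unfold 1 (reflect across v@1): 4 holes -> [(0, 0), (0, 1), (7, 0), (7, 1)]
Unfold 2 (reflect across v@2): 8 holes -> [(0, 0), (0, 1), (0, 2), (0, 3), (7, 0), (7, 1), (7, 2), (7, 3)]

Answer: 8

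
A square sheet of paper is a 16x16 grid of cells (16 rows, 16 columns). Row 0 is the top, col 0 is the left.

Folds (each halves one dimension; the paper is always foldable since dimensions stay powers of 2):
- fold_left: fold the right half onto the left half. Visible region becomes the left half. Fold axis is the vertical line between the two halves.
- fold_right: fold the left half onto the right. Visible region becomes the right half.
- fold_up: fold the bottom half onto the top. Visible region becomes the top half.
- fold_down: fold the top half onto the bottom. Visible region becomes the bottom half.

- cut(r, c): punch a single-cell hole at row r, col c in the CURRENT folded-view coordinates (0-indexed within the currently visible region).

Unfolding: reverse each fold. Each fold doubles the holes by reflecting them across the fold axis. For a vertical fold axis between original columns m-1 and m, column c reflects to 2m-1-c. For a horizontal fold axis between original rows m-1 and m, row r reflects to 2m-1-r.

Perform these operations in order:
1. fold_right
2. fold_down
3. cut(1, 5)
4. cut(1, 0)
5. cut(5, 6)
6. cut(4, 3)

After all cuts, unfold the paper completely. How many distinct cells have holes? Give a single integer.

Op 1 fold_right: fold axis v@8; visible region now rows[0,16) x cols[8,16) = 16x8
Op 2 fold_down: fold axis h@8; visible region now rows[8,16) x cols[8,16) = 8x8
Op 3 cut(1, 5): punch at orig (9,13); cuts so far [(9, 13)]; region rows[8,16) x cols[8,16) = 8x8
Op 4 cut(1, 0): punch at orig (9,8); cuts so far [(9, 8), (9, 13)]; region rows[8,16) x cols[8,16) = 8x8
Op 5 cut(5, 6): punch at orig (13,14); cuts so far [(9, 8), (9, 13), (13, 14)]; region rows[8,16) x cols[8,16) = 8x8
Op 6 cut(4, 3): punch at orig (12,11); cuts so far [(9, 8), (9, 13), (12, 11), (13, 14)]; region rows[8,16) x cols[8,16) = 8x8
Unfold 1 (reflect across h@8): 8 holes -> [(2, 14), (3, 11), (6, 8), (6, 13), (9, 8), (9, 13), (12, 11), (13, 14)]
Unfold 2 (reflect across v@8): 16 holes -> [(2, 1), (2, 14), (3, 4), (3, 11), (6, 2), (6, 7), (6, 8), (6, 13), (9, 2), (9, 7), (9, 8), (9, 13), (12, 4), (12, 11), (13, 1), (13, 14)]

Answer: 16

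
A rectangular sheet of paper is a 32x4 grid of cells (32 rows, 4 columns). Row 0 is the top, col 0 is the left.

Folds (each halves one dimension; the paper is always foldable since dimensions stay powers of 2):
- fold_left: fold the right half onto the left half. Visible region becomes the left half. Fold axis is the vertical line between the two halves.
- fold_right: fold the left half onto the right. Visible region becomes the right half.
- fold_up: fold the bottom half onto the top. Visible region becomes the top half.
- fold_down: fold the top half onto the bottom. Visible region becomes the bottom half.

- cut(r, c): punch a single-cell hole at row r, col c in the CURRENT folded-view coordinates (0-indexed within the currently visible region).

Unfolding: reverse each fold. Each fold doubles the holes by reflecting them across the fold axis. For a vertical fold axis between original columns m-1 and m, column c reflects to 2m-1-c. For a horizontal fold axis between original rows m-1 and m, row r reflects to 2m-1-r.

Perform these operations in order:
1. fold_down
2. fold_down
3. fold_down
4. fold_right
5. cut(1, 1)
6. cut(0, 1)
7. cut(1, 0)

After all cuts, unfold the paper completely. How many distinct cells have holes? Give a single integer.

Answer: 48

Derivation:
Op 1 fold_down: fold axis h@16; visible region now rows[16,32) x cols[0,4) = 16x4
Op 2 fold_down: fold axis h@24; visible region now rows[24,32) x cols[0,4) = 8x4
Op 3 fold_down: fold axis h@28; visible region now rows[28,32) x cols[0,4) = 4x4
Op 4 fold_right: fold axis v@2; visible region now rows[28,32) x cols[2,4) = 4x2
Op 5 cut(1, 1): punch at orig (29,3); cuts so far [(29, 3)]; region rows[28,32) x cols[2,4) = 4x2
Op 6 cut(0, 1): punch at orig (28,3); cuts so far [(28, 3), (29, 3)]; region rows[28,32) x cols[2,4) = 4x2
Op 7 cut(1, 0): punch at orig (29,2); cuts so far [(28, 3), (29, 2), (29, 3)]; region rows[28,32) x cols[2,4) = 4x2
Unfold 1 (reflect across v@2): 6 holes -> [(28, 0), (28, 3), (29, 0), (29, 1), (29, 2), (29, 3)]
Unfold 2 (reflect across h@28): 12 holes -> [(26, 0), (26, 1), (26, 2), (26, 3), (27, 0), (27, 3), (28, 0), (28, 3), (29, 0), (29, 1), (29, 2), (29, 3)]
Unfold 3 (reflect across h@24): 24 holes -> [(18, 0), (18, 1), (18, 2), (18, 3), (19, 0), (19, 3), (20, 0), (20, 3), (21, 0), (21, 1), (21, 2), (21, 3), (26, 0), (26, 1), (26, 2), (26, 3), (27, 0), (27, 3), (28, 0), (28, 3), (29, 0), (29, 1), (29, 2), (29, 3)]
Unfold 4 (reflect across h@16): 48 holes -> [(2, 0), (2, 1), (2, 2), (2, 3), (3, 0), (3, 3), (4, 0), (4, 3), (5, 0), (5, 1), (5, 2), (5, 3), (10, 0), (10, 1), (10, 2), (10, 3), (11, 0), (11, 3), (12, 0), (12, 3), (13, 0), (13, 1), (13, 2), (13, 3), (18, 0), (18, 1), (18, 2), (18, 3), (19, 0), (19, 3), (20, 0), (20, 3), (21, 0), (21, 1), (21, 2), (21, 3), (26, 0), (26, 1), (26, 2), (26, 3), (27, 0), (27, 3), (28, 0), (28, 3), (29, 0), (29, 1), (29, 2), (29, 3)]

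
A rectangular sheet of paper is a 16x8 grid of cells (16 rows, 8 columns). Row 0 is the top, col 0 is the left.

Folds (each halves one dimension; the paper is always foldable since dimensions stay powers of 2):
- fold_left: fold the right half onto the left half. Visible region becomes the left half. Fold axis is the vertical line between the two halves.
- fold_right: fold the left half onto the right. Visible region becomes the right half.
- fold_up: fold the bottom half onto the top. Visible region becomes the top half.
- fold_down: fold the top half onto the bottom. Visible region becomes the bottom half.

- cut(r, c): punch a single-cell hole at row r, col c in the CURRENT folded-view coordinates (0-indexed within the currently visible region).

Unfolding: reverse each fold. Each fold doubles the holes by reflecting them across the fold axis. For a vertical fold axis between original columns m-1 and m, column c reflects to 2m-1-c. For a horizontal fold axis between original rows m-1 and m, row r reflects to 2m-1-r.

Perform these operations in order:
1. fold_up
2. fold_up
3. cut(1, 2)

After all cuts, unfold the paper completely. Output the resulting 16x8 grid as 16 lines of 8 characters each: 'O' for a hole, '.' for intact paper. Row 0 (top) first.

Op 1 fold_up: fold axis h@8; visible region now rows[0,8) x cols[0,8) = 8x8
Op 2 fold_up: fold axis h@4; visible region now rows[0,4) x cols[0,8) = 4x8
Op 3 cut(1, 2): punch at orig (1,2); cuts so far [(1, 2)]; region rows[0,4) x cols[0,8) = 4x8
Unfold 1 (reflect across h@4): 2 holes -> [(1, 2), (6, 2)]
Unfold 2 (reflect across h@8): 4 holes -> [(1, 2), (6, 2), (9, 2), (14, 2)]

Answer: ........
..O.....
........
........
........
........
..O.....
........
........
..O.....
........
........
........
........
..O.....
........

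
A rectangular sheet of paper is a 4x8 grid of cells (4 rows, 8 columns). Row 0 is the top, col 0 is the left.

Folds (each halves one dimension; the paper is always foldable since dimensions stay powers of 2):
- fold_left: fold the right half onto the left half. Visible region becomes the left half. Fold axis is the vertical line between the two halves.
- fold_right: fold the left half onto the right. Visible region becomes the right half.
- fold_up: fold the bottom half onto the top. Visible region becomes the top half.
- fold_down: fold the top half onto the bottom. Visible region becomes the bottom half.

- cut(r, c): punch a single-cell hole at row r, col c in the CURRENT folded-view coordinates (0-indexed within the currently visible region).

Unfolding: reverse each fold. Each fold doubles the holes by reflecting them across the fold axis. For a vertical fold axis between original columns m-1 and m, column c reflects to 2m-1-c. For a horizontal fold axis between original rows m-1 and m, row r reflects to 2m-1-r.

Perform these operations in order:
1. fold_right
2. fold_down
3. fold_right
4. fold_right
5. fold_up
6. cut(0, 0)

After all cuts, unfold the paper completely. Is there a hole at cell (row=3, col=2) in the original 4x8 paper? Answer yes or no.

Op 1 fold_right: fold axis v@4; visible region now rows[0,4) x cols[4,8) = 4x4
Op 2 fold_down: fold axis h@2; visible region now rows[2,4) x cols[4,8) = 2x4
Op 3 fold_right: fold axis v@6; visible region now rows[2,4) x cols[6,8) = 2x2
Op 4 fold_right: fold axis v@7; visible region now rows[2,4) x cols[7,8) = 2x1
Op 5 fold_up: fold axis h@3; visible region now rows[2,3) x cols[7,8) = 1x1
Op 6 cut(0, 0): punch at orig (2,7); cuts so far [(2, 7)]; region rows[2,3) x cols[7,8) = 1x1
Unfold 1 (reflect across h@3): 2 holes -> [(2, 7), (3, 7)]
Unfold 2 (reflect across v@7): 4 holes -> [(2, 6), (2, 7), (3, 6), (3, 7)]
Unfold 3 (reflect across v@6): 8 holes -> [(2, 4), (2, 5), (2, 6), (2, 7), (3, 4), (3, 5), (3, 6), (3, 7)]
Unfold 4 (reflect across h@2): 16 holes -> [(0, 4), (0, 5), (0, 6), (0, 7), (1, 4), (1, 5), (1, 6), (1, 7), (2, 4), (2, 5), (2, 6), (2, 7), (3, 4), (3, 5), (3, 6), (3, 7)]
Unfold 5 (reflect across v@4): 32 holes -> [(0, 0), (0, 1), (0, 2), (0, 3), (0, 4), (0, 5), (0, 6), (0, 7), (1, 0), (1, 1), (1, 2), (1, 3), (1, 4), (1, 5), (1, 6), (1, 7), (2, 0), (2, 1), (2, 2), (2, 3), (2, 4), (2, 5), (2, 6), (2, 7), (3, 0), (3, 1), (3, 2), (3, 3), (3, 4), (3, 5), (3, 6), (3, 7)]
Holes: [(0, 0), (0, 1), (0, 2), (0, 3), (0, 4), (0, 5), (0, 6), (0, 7), (1, 0), (1, 1), (1, 2), (1, 3), (1, 4), (1, 5), (1, 6), (1, 7), (2, 0), (2, 1), (2, 2), (2, 3), (2, 4), (2, 5), (2, 6), (2, 7), (3, 0), (3, 1), (3, 2), (3, 3), (3, 4), (3, 5), (3, 6), (3, 7)]

Answer: yes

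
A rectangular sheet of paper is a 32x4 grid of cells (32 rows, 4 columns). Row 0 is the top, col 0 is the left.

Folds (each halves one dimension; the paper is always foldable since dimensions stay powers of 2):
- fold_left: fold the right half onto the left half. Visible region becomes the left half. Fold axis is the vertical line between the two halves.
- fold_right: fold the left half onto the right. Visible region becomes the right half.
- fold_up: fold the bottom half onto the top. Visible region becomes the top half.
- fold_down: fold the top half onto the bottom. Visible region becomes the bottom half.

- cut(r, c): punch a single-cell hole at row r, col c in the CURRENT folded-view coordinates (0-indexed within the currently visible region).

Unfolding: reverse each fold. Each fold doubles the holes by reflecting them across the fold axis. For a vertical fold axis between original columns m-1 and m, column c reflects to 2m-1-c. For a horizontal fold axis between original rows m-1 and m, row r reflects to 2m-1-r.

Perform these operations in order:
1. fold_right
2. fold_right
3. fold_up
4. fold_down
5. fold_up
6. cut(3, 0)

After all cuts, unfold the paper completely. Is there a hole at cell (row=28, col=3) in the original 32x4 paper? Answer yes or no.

Op 1 fold_right: fold axis v@2; visible region now rows[0,32) x cols[2,4) = 32x2
Op 2 fold_right: fold axis v@3; visible region now rows[0,32) x cols[3,4) = 32x1
Op 3 fold_up: fold axis h@16; visible region now rows[0,16) x cols[3,4) = 16x1
Op 4 fold_down: fold axis h@8; visible region now rows[8,16) x cols[3,4) = 8x1
Op 5 fold_up: fold axis h@12; visible region now rows[8,12) x cols[3,4) = 4x1
Op 6 cut(3, 0): punch at orig (11,3); cuts so far [(11, 3)]; region rows[8,12) x cols[3,4) = 4x1
Unfold 1 (reflect across h@12): 2 holes -> [(11, 3), (12, 3)]
Unfold 2 (reflect across h@8): 4 holes -> [(3, 3), (4, 3), (11, 3), (12, 3)]
Unfold 3 (reflect across h@16): 8 holes -> [(3, 3), (4, 3), (11, 3), (12, 3), (19, 3), (20, 3), (27, 3), (28, 3)]
Unfold 4 (reflect across v@3): 16 holes -> [(3, 2), (3, 3), (4, 2), (4, 3), (11, 2), (11, 3), (12, 2), (12, 3), (19, 2), (19, 3), (20, 2), (20, 3), (27, 2), (27, 3), (28, 2), (28, 3)]
Unfold 5 (reflect across v@2): 32 holes -> [(3, 0), (3, 1), (3, 2), (3, 3), (4, 0), (4, 1), (4, 2), (4, 3), (11, 0), (11, 1), (11, 2), (11, 3), (12, 0), (12, 1), (12, 2), (12, 3), (19, 0), (19, 1), (19, 2), (19, 3), (20, 0), (20, 1), (20, 2), (20, 3), (27, 0), (27, 1), (27, 2), (27, 3), (28, 0), (28, 1), (28, 2), (28, 3)]
Holes: [(3, 0), (3, 1), (3, 2), (3, 3), (4, 0), (4, 1), (4, 2), (4, 3), (11, 0), (11, 1), (11, 2), (11, 3), (12, 0), (12, 1), (12, 2), (12, 3), (19, 0), (19, 1), (19, 2), (19, 3), (20, 0), (20, 1), (20, 2), (20, 3), (27, 0), (27, 1), (27, 2), (27, 3), (28, 0), (28, 1), (28, 2), (28, 3)]

Answer: yes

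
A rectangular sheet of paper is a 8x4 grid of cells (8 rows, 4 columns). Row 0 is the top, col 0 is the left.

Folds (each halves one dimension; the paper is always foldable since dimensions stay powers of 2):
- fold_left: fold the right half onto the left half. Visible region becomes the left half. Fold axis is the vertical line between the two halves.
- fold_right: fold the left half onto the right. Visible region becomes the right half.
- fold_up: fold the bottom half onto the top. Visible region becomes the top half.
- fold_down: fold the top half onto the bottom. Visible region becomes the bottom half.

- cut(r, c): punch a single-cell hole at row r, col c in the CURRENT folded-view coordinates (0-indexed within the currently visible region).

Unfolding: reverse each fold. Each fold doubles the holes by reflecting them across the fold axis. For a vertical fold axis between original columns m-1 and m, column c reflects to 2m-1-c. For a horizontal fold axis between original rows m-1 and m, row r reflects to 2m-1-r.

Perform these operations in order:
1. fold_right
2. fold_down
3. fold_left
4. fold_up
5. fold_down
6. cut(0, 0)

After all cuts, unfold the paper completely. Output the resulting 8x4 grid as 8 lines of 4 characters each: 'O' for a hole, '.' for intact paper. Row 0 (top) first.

Op 1 fold_right: fold axis v@2; visible region now rows[0,8) x cols[2,4) = 8x2
Op 2 fold_down: fold axis h@4; visible region now rows[4,8) x cols[2,4) = 4x2
Op 3 fold_left: fold axis v@3; visible region now rows[4,8) x cols[2,3) = 4x1
Op 4 fold_up: fold axis h@6; visible region now rows[4,6) x cols[2,3) = 2x1
Op 5 fold_down: fold axis h@5; visible region now rows[5,6) x cols[2,3) = 1x1
Op 6 cut(0, 0): punch at orig (5,2); cuts so far [(5, 2)]; region rows[5,6) x cols[2,3) = 1x1
Unfold 1 (reflect across h@5): 2 holes -> [(4, 2), (5, 2)]
Unfold 2 (reflect across h@6): 4 holes -> [(4, 2), (5, 2), (6, 2), (7, 2)]
Unfold 3 (reflect across v@3): 8 holes -> [(4, 2), (4, 3), (5, 2), (5, 3), (6, 2), (6, 3), (7, 2), (7, 3)]
Unfold 4 (reflect across h@4): 16 holes -> [(0, 2), (0, 3), (1, 2), (1, 3), (2, 2), (2, 3), (3, 2), (3, 3), (4, 2), (4, 3), (5, 2), (5, 3), (6, 2), (6, 3), (7, 2), (7, 3)]
Unfold 5 (reflect across v@2): 32 holes -> [(0, 0), (0, 1), (0, 2), (0, 3), (1, 0), (1, 1), (1, 2), (1, 3), (2, 0), (2, 1), (2, 2), (2, 3), (3, 0), (3, 1), (3, 2), (3, 3), (4, 0), (4, 1), (4, 2), (4, 3), (5, 0), (5, 1), (5, 2), (5, 3), (6, 0), (6, 1), (6, 2), (6, 3), (7, 0), (7, 1), (7, 2), (7, 3)]

Answer: OOOO
OOOO
OOOO
OOOO
OOOO
OOOO
OOOO
OOOO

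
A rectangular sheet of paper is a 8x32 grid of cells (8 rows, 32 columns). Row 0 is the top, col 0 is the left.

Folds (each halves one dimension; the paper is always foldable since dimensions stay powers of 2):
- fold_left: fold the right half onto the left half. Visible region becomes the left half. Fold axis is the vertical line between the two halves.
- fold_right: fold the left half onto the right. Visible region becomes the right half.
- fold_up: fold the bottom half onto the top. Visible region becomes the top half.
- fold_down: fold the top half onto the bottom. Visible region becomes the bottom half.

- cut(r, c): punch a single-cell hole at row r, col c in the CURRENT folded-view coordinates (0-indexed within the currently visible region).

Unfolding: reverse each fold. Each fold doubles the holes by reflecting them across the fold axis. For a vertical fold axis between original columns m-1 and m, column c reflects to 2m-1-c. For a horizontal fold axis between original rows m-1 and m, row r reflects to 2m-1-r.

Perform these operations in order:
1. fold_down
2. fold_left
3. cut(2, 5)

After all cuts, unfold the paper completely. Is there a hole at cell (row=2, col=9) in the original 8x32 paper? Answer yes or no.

Op 1 fold_down: fold axis h@4; visible region now rows[4,8) x cols[0,32) = 4x32
Op 2 fold_left: fold axis v@16; visible region now rows[4,8) x cols[0,16) = 4x16
Op 3 cut(2, 5): punch at orig (6,5); cuts so far [(6, 5)]; region rows[4,8) x cols[0,16) = 4x16
Unfold 1 (reflect across v@16): 2 holes -> [(6, 5), (6, 26)]
Unfold 2 (reflect across h@4): 4 holes -> [(1, 5), (1, 26), (6, 5), (6, 26)]
Holes: [(1, 5), (1, 26), (6, 5), (6, 26)]

Answer: no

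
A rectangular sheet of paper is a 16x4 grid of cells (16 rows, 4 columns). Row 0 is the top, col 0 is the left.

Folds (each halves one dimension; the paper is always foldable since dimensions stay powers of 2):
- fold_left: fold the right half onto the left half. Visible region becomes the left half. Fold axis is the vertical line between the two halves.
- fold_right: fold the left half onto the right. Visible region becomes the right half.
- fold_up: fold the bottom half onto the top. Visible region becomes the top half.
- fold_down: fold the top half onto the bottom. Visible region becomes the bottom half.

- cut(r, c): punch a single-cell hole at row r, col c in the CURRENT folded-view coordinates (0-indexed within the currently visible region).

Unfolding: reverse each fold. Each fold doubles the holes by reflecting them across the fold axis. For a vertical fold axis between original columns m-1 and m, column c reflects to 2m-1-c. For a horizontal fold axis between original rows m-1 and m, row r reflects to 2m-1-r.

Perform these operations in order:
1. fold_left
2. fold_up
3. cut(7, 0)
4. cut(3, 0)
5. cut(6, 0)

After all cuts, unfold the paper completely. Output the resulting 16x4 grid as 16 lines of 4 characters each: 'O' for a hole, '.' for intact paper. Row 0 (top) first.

Answer: ....
....
....
O..O
....
....
O..O
O..O
O..O
O..O
....
....
O..O
....
....
....

Derivation:
Op 1 fold_left: fold axis v@2; visible region now rows[0,16) x cols[0,2) = 16x2
Op 2 fold_up: fold axis h@8; visible region now rows[0,8) x cols[0,2) = 8x2
Op 3 cut(7, 0): punch at orig (7,0); cuts so far [(7, 0)]; region rows[0,8) x cols[0,2) = 8x2
Op 4 cut(3, 0): punch at orig (3,0); cuts so far [(3, 0), (7, 0)]; region rows[0,8) x cols[0,2) = 8x2
Op 5 cut(6, 0): punch at orig (6,0); cuts so far [(3, 0), (6, 0), (7, 0)]; region rows[0,8) x cols[0,2) = 8x2
Unfold 1 (reflect across h@8): 6 holes -> [(3, 0), (6, 0), (7, 0), (8, 0), (9, 0), (12, 0)]
Unfold 2 (reflect across v@2): 12 holes -> [(3, 0), (3, 3), (6, 0), (6, 3), (7, 0), (7, 3), (8, 0), (8, 3), (9, 0), (9, 3), (12, 0), (12, 3)]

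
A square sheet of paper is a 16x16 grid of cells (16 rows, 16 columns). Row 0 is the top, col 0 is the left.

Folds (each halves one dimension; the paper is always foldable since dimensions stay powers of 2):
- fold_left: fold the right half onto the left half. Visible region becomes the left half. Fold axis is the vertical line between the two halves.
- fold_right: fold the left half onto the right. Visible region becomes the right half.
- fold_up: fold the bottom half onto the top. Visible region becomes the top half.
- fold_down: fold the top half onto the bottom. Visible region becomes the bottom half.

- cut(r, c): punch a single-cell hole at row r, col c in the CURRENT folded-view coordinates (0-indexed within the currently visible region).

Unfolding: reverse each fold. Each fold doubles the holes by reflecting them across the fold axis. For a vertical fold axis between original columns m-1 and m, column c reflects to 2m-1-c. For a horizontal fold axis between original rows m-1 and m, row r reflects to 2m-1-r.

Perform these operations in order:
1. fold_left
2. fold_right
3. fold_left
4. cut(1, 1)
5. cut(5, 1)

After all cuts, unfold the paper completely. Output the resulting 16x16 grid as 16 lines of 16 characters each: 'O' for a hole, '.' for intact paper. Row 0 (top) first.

Answer: ................
.OO..OO..OO..OO.
................
................
................
.OO..OO..OO..OO.
................
................
................
................
................
................
................
................
................
................

Derivation:
Op 1 fold_left: fold axis v@8; visible region now rows[0,16) x cols[0,8) = 16x8
Op 2 fold_right: fold axis v@4; visible region now rows[0,16) x cols[4,8) = 16x4
Op 3 fold_left: fold axis v@6; visible region now rows[0,16) x cols[4,6) = 16x2
Op 4 cut(1, 1): punch at orig (1,5); cuts so far [(1, 5)]; region rows[0,16) x cols[4,6) = 16x2
Op 5 cut(5, 1): punch at orig (5,5); cuts so far [(1, 5), (5, 5)]; region rows[0,16) x cols[4,6) = 16x2
Unfold 1 (reflect across v@6): 4 holes -> [(1, 5), (1, 6), (5, 5), (5, 6)]
Unfold 2 (reflect across v@4): 8 holes -> [(1, 1), (1, 2), (1, 5), (1, 6), (5, 1), (5, 2), (5, 5), (5, 6)]
Unfold 3 (reflect across v@8): 16 holes -> [(1, 1), (1, 2), (1, 5), (1, 6), (1, 9), (1, 10), (1, 13), (1, 14), (5, 1), (5, 2), (5, 5), (5, 6), (5, 9), (5, 10), (5, 13), (5, 14)]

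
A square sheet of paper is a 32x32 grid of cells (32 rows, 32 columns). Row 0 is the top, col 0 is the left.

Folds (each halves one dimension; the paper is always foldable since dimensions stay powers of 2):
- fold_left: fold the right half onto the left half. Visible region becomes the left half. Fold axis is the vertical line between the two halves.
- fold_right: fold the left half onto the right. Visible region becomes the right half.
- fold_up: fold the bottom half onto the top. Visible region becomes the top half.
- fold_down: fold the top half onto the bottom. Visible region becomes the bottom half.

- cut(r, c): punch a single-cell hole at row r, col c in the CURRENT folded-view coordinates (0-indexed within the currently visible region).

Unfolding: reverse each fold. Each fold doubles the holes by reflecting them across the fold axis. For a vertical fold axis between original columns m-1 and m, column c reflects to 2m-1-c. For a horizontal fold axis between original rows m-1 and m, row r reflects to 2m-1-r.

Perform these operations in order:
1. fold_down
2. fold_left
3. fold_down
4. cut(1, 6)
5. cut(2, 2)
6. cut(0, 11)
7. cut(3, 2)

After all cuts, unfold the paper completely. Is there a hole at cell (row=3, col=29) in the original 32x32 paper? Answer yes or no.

Op 1 fold_down: fold axis h@16; visible region now rows[16,32) x cols[0,32) = 16x32
Op 2 fold_left: fold axis v@16; visible region now rows[16,32) x cols[0,16) = 16x16
Op 3 fold_down: fold axis h@24; visible region now rows[24,32) x cols[0,16) = 8x16
Op 4 cut(1, 6): punch at orig (25,6); cuts so far [(25, 6)]; region rows[24,32) x cols[0,16) = 8x16
Op 5 cut(2, 2): punch at orig (26,2); cuts so far [(25, 6), (26, 2)]; region rows[24,32) x cols[0,16) = 8x16
Op 6 cut(0, 11): punch at orig (24,11); cuts so far [(24, 11), (25, 6), (26, 2)]; region rows[24,32) x cols[0,16) = 8x16
Op 7 cut(3, 2): punch at orig (27,2); cuts so far [(24, 11), (25, 6), (26, 2), (27, 2)]; region rows[24,32) x cols[0,16) = 8x16
Unfold 1 (reflect across h@24): 8 holes -> [(20, 2), (21, 2), (22, 6), (23, 11), (24, 11), (25, 6), (26, 2), (27, 2)]
Unfold 2 (reflect across v@16): 16 holes -> [(20, 2), (20, 29), (21, 2), (21, 29), (22, 6), (22, 25), (23, 11), (23, 20), (24, 11), (24, 20), (25, 6), (25, 25), (26, 2), (26, 29), (27, 2), (27, 29)]
Unfold 3 (reflect across h@16): 32 holes -> [(4, 2), (4, 29), (5, 2), (5, 29), (6, 6), (6, 25), (7, 11), (7, 20), (8, 11), (8, 20), (9, 6), (9, 25), (10, 2), (10, 29), (11, 2), (11, 29), (20, 2), (20, 29), (21, 2), (21, 29), (22, 6), (22, 25), (23, 11), (23, 20), (24, 11), (24, 20), (25, 6), (25, 25), (26, 2), (26, 29), (27, 2), (27, 29)]
Holes: [(4, 2), (4, 29), (5, 2), (5, 29), (6, 6), (6, 25), (7, 11), (7, 20), (8, 11), (8, 20), (9, 6), (9, 25), (10, 2), (10, 29), (11, 2), (11, 29), (20, 2), (20, 29), (21, 2), (21, 29), (22, 6), (22, 25), (23, 11), (23, 20), (24, 11), (24, 20), (25, 6), (25, 25), (26, 2), (26, 29), (27, 2), (27, 29)]

Answer: no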